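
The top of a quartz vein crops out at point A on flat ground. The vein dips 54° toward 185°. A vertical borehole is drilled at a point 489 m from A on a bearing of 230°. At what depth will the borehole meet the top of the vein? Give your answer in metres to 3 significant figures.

The hole lies 45° from the dip direction, so the down-dip offset is 489 × cos 45° = 345.78 m.
Depth = down-dip offset × tan(dip) = 345.78 × tan 54° = 345.78 × 1.3764
Depth = 475.92 m

476 m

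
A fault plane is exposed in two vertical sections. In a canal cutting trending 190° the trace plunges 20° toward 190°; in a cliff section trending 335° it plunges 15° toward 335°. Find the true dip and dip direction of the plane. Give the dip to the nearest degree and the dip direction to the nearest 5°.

Represent each trace as a vector plunging at its apparent dip toward its trend (east-north-up frame): v₁ = (-0.163, -0.925, -0.342), v₂ = (-0.408, 0.875, -0.259).
Cross product v₁ × v₂ gives the pole to the plane: n ∝ (-0.539, -0.097, 0.521).
Dip δ = arctan(|n_h|/n_z) = arctan(0.548/0.521) = 46.4°.
Dip direction = azimuth of (n_x, n_y) = atan2(-0.539, -0.097) = 260°.

true dip 46°, dip direction 260°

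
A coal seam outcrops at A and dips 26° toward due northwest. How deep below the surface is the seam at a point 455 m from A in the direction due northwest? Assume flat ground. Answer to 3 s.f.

222 m

The hole is directly down-dip from the outcrop, so the down-dip offset is 455 m.
Depth = down-dip offset × tan(dip) = 455.00 × tan 26° = 455.00 × 0.4877
Depth = 221.92 m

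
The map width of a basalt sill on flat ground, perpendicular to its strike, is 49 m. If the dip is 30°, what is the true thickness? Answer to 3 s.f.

24.5 m

True thickness t = w · sin(dip) = 49 × sin 30°
t = 49 × 0.5000 = 24.500 m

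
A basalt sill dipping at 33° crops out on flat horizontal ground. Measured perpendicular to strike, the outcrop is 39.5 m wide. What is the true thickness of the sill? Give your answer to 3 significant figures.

21.5 m

True thickness t = w · sin(dip) = 39.5 × sin 33°
t = 39.5 × 0.5446 = 21.513 m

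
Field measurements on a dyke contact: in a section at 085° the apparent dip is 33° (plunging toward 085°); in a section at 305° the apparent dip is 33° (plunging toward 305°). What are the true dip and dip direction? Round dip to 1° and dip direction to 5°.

Each apparent-dip line lies in the plane. As unit vectors (x east, y north, z up), v₁ plunges 33°→085° and v₂ plunges 33°→305°.
n = v₁ × v₂ = (0.222, 0.829, 0.452) (taken with n_z > 0).
Dip δ = arctan(|n_h|/n_z) = arctan(0.858/0.452) = 62.2°.
Dip direction = atan2(0.222, 0.829) = 15° (azimuth of n's horizontal projection).

true dip 62°, dip direction 015°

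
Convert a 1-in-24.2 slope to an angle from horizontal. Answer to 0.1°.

2.4°

tan θ = 1/24.2 = 0.0413
θ = arctan(0.0413) = 2.37°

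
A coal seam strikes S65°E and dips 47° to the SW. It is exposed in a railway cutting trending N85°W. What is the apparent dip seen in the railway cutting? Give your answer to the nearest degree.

20°

Angle between strike (S65°E) and section (N85°W): β = 20°.
tan α = tan 47° × sin 20° = 1.0724 × 0.3420 = 0.3668
α = arctan(0.3668) = 20.14°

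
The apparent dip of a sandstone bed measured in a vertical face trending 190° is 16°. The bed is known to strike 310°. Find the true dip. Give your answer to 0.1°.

18.3°

β = acute angle between strike 310° and section 190° = 60°.
tan(true dip) = tan 16° / sin 60° = 0.3311
δ = arctan(0.3311) = 18.32°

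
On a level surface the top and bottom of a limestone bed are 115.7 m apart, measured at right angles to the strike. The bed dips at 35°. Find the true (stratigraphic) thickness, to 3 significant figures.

True thickness t = w · sin(dip) = 115.7 × sin 35°
t = 115.7 × 0.5736 = 66.363 m

66.4 m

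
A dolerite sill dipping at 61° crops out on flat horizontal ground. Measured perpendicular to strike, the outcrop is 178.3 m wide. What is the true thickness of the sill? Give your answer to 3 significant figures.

True thickness t = w · sin(dip) = 178.3 × sin 61°
t = 178.3 × 0.8746 = 155.945 m

156 m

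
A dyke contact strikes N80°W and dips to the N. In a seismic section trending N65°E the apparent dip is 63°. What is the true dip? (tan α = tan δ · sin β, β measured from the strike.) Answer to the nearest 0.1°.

73.7°

The section is 35° from the strike.
tan δ = tan α / sin β = tan 63° / sin 35° = 1.9626 / 0.5736 = 3.4217
δ = arctan(3.4217) = 73.71°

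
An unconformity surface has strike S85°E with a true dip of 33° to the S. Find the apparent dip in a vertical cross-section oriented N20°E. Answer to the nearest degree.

The section lies 75° from the strike.
tan(apparent dip) = tan 33° · sin 75° = 0.6273
apparent dip = arctan 0.6273 = 32.10°

32°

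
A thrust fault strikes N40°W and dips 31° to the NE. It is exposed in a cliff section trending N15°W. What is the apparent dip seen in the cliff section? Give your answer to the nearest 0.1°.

The section lies 25° from the strike.
tan(apparent dip) = tan 31° · sin 25° = 0.2539
apparent dip = arctan 0.2539 = 14.25°

14.2°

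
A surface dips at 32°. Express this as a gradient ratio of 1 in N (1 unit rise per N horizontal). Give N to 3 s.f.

1 in 1.60

1 : N means tan θ = 1/N, so N = 1/tan 32° = 1/0.6249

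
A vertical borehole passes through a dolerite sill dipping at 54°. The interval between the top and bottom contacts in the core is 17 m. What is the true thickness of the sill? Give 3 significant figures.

9.99 m

True thickness t = h · cos(dip) = 17 × cos 54°
t = 17 × 0.5878 = 9.992 m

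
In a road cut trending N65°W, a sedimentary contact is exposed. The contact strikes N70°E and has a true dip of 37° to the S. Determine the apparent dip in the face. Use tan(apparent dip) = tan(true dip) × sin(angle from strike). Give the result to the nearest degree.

The section lies 45° from the strike.
tan(apparent dip) = tan 37° · sin 45° = 0.5328
α = arctan(0.5328) = 28.05°

28°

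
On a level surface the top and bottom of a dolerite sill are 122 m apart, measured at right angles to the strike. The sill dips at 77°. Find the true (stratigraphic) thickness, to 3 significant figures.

119 m

True thickness t = w · sin(dip) = 122 × sin 77°
t = 122 × 0.9744 = 118.873 m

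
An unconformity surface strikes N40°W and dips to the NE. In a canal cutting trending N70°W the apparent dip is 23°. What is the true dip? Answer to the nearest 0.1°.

40.3°

The section is 30° from the strike.
tan δ = tan α / sin β = tan 23° / sin 30° = 0.4245 / 0.5000 = 0.8489
δ = arctan(0.8489) = 40.33°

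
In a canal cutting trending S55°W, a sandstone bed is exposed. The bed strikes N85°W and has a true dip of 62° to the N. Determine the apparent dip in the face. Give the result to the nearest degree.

Angle between strike (N85°W) and section (S55°W): β = 40°.
tan α = tan 62° × sin 40° = 1.8807 × 0.6428 = 1.2089
apparent dip = arctan 1.2089 = 50.40°

50°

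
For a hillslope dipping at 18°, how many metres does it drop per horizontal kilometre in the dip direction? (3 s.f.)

325 m

drop per km = 1000 × tan 18° = 1000 × 0.3249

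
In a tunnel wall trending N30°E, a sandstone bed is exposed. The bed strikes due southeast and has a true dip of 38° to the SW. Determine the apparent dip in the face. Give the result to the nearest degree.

37°

The strike is due southeast and the section trends N30°E; the acute angle between them is β = 75°.
tan α = tan 38° × sin 75° = 0.7813 × 0.9659 = 0.7547
α = arctan(0.7547) = 37.04°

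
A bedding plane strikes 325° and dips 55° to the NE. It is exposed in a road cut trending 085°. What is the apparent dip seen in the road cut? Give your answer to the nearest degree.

51°

Angle between strike (325°) and section (085°): β = 60°.
tan α = tan 55° × sin 60° = 1.4281 × 0.8660 = 1.2368
apparent dip = arctan 1.2368 = 51.04°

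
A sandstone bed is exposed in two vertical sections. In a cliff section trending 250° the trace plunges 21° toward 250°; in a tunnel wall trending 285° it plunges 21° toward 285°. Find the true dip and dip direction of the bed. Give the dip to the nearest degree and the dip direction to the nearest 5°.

Each apparent-dip line lies in the plane. As unit vectors (x east, y north, z up), v₁ plunges 21°→250° and v₂ plunges 21°→285°.
Cross product v₁ × v₂ gives the pole to the plane: n ∝ (-0.201, -0.009, 0.500).
tan δ = √(n_x²+n_y²)/n_z = 0.201/0.500, so δ = 21.9°.
The horizontal component of n points toward azimuth atan2(n_x, n_y) = 268°, the dip direction.

true dip 22°, dip direction 270°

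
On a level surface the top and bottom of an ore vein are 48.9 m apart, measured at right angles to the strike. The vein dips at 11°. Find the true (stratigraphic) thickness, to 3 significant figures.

True thickness t = w · sin(dip) = 48.9 × sin 11°
t = 48.9 × 0.1908 = 9.331 m

9.33 m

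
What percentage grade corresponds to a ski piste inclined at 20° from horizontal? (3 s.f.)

36.4%

grade % = 100 × tan 20° = 100 × 0.3640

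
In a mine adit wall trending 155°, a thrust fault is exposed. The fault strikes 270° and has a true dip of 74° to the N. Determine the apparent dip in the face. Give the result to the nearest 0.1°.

Angle between strike (270°) and section (155°): β = 65°.
tan α = tan 74° × sin 65° = 3.4874 × 0.9063 = 3.1607
α = arctan(3.1607) = 72.44°

72.4°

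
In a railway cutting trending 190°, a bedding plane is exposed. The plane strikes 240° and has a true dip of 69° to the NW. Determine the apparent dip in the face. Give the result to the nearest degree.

63°

The section lies 50° from the strike.
tan α = tan 69° × sin 50° = 2.6051 × 0.7660 = 1.9956
apparent dip = arctan 1.9956 = 63.38°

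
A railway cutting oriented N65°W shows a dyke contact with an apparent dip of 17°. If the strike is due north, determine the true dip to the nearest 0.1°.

The section is 65° from the strike.
tan δ = tan α / sin β = tan 17° / sin 65° = 0.3057 / 0.9063 = 0.3373
true dip = arctan 0.3373 = 18.64°

18.6°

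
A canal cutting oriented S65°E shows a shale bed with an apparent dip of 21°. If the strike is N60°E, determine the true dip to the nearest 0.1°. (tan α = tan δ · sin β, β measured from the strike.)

β = acute angle between strike N60°E and section S65°E = 55°.
tan(true dip) = tan 21° / sin 55° = 0.4686
δ = arctan(0.4686) = 25.11°

25.1°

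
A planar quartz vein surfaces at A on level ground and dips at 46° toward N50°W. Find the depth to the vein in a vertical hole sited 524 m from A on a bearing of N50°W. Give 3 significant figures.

543 m

The hole is directly down-dip from the outcrop, so the down-dip offset is 524 m.
Depth = down-dip offset × tan(dip) = 524.00 × tan 46° = 524.00 × 1.0355
Depth = 542.62 m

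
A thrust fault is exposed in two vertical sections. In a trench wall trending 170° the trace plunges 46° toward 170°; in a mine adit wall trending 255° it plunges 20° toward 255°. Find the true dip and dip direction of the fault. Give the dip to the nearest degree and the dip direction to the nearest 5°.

Each apparent-dip line lies in the plane. As unit vectors (x east, y north, z up), v₁ plunges 46°→170° and v₂ plunges 20°→255°.
The plane normal is n = v₁ × v₂ ∝ (-0.059, -0.694, 0.650).
Dip δ = arctan(|n_h|/n_z) = arctan(0.697/0.650) = 47.0°.
Dip direction = azimuth of (n_x, n_y) = atan2(-0.059, -0.694) = 185°.

true dip 47°, dip direction 185°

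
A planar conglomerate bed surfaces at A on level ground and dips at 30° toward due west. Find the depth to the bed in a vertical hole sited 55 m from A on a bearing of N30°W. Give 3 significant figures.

The hole lies 60° from the dip direction, so the down-dip offset is 55 × cos 60° = 27.50 m.
Depth = down-dip offset × tan(dip) = 27.50 × tan 30° = 27.50 × 0.5774
Depth = 15.88 m

15.9 m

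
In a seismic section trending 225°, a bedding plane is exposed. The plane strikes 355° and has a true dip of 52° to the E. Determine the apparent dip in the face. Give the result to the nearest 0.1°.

Angle between strike (355°) and section (225°): β = 50°.
tan α = tan 52° × sin 50° = 1.2799 × 0.7660 = 0.9805
α = arctan(0.9805) = 44.44°

44.4°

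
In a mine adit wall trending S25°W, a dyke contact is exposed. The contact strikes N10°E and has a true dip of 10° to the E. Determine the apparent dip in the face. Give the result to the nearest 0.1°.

2.6°

The strike is N10°E and the section trends S25°W; the acute angle between them is β = 15°.
tan α = tan 10° × sin 15° = 0.1763 × 0.2588 = 0.0456
apparent dip = arctan 0.0456 = 2.61°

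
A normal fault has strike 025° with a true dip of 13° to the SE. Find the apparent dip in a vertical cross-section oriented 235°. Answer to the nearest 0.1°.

Angle between strike (025°) and section (235°): β = 30°.
tan α = tan 13° × sin 30° = 0.2309 × 0.5000 = 0.1154
α = arctan(0.1154) = 6.58°

6.6°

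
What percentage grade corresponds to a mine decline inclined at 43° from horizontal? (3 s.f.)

93.3%

grade % = 100 × tan 43° = 100 × 0.9325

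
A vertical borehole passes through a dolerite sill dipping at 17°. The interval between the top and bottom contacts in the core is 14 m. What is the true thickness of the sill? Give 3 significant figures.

True thickness t = h · cos(dip) = 14 × cos 17°
t = 14 × 0.9563 = 13.388 m

13.4 m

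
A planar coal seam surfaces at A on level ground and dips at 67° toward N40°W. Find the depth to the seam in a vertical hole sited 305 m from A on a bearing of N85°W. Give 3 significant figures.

508 m

The hole lies 45° from the dip direction, so the down-dip offset is 305 × cos 45° = 215.67 m.
Depth = down-dip offset × tan(dip) = 215.67 × tan 67° = 215.67 × 2.3559
Depth = 508.08 m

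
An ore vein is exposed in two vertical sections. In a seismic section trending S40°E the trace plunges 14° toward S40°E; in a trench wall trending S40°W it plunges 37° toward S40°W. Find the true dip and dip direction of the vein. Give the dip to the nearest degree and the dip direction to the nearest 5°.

Each apparent-dip line lies in the plane. As unit vectors (x east, y north, z up), v₁ plunges 14°→S40°E and v₂ plunges 37°→S40°W.
Cross product v₁ × v₂ gives the pole to the plane: n ∝ (-0.299, -0.500, 0.763).
True dip = arccos(n_z / |n|) = arccos(0.7950) = 37.3°.
Dip direction = atan2(-0.299, -0.500) = 211° (azimuth of n's horizontal projection).

true dip 37°, dip direction 210°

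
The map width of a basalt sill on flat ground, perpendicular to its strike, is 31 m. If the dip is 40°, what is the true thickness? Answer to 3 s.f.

19.9 m

True thickness t = w · sin(dip) = 31 × sin 40°
t = 31 × 0.6428 = 19.926 m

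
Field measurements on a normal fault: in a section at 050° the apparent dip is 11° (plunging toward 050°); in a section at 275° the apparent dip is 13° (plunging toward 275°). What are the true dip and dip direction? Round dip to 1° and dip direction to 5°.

The two traces are lines in the plane: v₁ = (sin 50°·cos 11°, cos 50°·cos 11°, −sin 11°), v₂ = (sin 275°·cos 13°, cos 275°·cos 13°, −sin 13°).
Cross product v₁ × v₂ gives the pole to the plane: n ∝ (-0.126, 0.354, 0.676).
tan δ = √(n_x²+n_y²)/n_z = 0.376/0.676, so δ = 29.1°.
Dip direction = azimuth of (n_x, n_y) = atan2(-0.126, 0.354) = 340°.

true dip 29°, dip direction 340°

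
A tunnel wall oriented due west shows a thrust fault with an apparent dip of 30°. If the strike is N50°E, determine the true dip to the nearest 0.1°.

41.9°

β = acute angle between strike N50°E and section due west = 40°.
tan(true dip) = tan 30° / sin 40° = 0.8982
true dip = arctan 0.8982 = 41.93°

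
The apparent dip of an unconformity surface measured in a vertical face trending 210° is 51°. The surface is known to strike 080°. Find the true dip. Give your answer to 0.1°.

The section is 50° from the strike.
tan δ = tan α / sin β = tan 51° / sin 50° = 1.2349 / 0.7660 = 1.6120
true dip = arctan 1.6120 = 58.19°

58.2°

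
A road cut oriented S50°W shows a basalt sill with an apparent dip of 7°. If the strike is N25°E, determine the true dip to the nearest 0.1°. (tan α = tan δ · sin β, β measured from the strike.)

16.2°

The section is 25° from the strike.
tan δ = tan α / sin β = tan 7° / sin 25° = 0.1228 / 0.4226 = 0.2905
true dip = arctan 0.2905 = 16.20°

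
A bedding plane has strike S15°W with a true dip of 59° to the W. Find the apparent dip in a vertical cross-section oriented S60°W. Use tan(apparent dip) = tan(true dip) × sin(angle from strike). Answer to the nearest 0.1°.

Angle between strike (S15°W) and section (S60°W): β = 45°.
tan α = tan 59° × sin 45° = 1.6643 × 0.7071 = 1.1768
α = arctan(1.1768) = 49.64°

49.6°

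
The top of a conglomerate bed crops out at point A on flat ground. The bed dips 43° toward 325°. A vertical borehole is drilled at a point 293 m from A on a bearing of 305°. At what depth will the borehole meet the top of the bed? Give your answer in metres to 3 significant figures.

257 m

The hole lies 20° from the dip direction, so the down-dip offset is 293 × cos 20° = 275.33 m.
Depth = down-dip offset × tan(dip) = 275.33 × tan 43° = 275.33 × 0.9325
Depth = 256.75 m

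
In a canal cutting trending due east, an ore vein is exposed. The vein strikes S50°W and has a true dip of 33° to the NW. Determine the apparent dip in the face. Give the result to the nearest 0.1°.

The strike is S50°W and the section trends due east; the acute angle between them is β = 40°.
tan(apparent dip) = tan 33° · sin 40° = 0.4174
apparent dip = arctan 0.4174 = 22.66°

22.7°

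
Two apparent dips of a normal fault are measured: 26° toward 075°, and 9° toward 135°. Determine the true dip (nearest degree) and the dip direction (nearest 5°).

Each apparent-dip line lies in the plane. As unit vectors (x east, y north, z up), v₁ plunges 26°→075° and v₂ plunges 9°→135°.
n = v₁ × v₂ = (0.343, 0.170, 0.769) (taken with n_z > 0).
tan δ = √(n_x²+n_y²)/n_z = 0.383/0.769, so δ = 26.5°.
Dip direction = azimuth of (n_x, n_y) = atan2(0.343, 0.170) = 64°.

true dip 26°, dip direction 065°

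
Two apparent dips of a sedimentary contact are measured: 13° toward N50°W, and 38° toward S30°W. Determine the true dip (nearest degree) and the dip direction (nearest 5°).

true dip 41°, dip direction 235°

Represent each trace as a vector plunging at its apparent dip toward its trend (east-north-up frame): v₁ = (-0.746, 0.626, -0.225), v₂ = (-0.394, -0.682, -0.616).
The plane normal is n = v₁ × v₂ ∝ (-0.539, -0.371, 0.756).
Dip δ = arctan(|n_h|/n_z) = arctan(0.654/0.756) = 40.9°.
Dip direction = azimuth of (n_x, n_y) = atan2(-0.539, -0.371) = 235°.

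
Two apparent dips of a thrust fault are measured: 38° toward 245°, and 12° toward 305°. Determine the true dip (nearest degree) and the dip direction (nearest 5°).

The two traces are lines in the plane: v₁ = (sin 245°·cos 38°, cos 245°·cos 38°, −sin 38°), v₂ = (sin 305°·cos 12°, cos 305°·cos 12°, −sin 12°).
The plane normal is n = v₁ × v₂ ∝ (-0.415, -0.345, 0.668).
tan δ = √(n_x²+n_y²)/n_z = 0.539/0.668, so δ = 38.9°.
The horizontal component of n points toward azimuth atan2(n_x, n_y) = 230°, the dip direction.

true dip 39°, dip direction 230°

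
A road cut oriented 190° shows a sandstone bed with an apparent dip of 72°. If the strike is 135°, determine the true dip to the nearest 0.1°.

The section is 55° from the strike.
tan δ = tan α / sin β = tan 72° / sin 55° = 3.0777 / 0.8192 = 3.7572
δ = arctan(3.7572) = 75.10°

75.1°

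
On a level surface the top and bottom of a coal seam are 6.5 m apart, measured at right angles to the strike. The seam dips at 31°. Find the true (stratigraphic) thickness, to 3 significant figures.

True thickness t = w · sin(dip) = 6.5 × sin 31°
t = 6.5 × 0.5150 = 3.348 m

3.35 m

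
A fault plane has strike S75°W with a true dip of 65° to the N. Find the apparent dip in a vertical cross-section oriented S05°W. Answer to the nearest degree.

64°

The section lies 70° from the strike.
tan(apparent dip) = tan 65° · sin 70° = 2.0152
apparent dip = arctan 2.0152 = 63.61°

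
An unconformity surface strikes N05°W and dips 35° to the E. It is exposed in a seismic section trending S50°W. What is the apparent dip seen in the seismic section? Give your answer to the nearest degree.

30°

The strike is N05°W and the section trends S50°W; the acute angle between them is β = 55°.
tan α = tan 35° × sin 55° = 0.7002 × 0.8192 = 0.5736
apparent dip = arctan 0.5736 = 29.84°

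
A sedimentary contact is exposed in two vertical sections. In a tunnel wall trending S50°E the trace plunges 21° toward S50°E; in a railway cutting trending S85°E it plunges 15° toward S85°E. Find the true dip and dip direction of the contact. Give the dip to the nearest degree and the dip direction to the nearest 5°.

The two traces are lines in the plane: v₁ = (sin 130°·cos 21°, cos 130°·cos 21°, −sin 21°), v₂ = (sin 95°·cos 15°, cos 95°·cos 15°, −sin 15°).
n = v₁ × v₂ = (0.125, -0.160, 0.517) (taken with n_z > 0).
True dip = arccos(n_z / |n|) = arccos(0.9309) = 21.4°.
Dip direction = atan2(0.125, -0.160) = 142° (azimuth of n's horizontal projection).

true dip 21°, dip direction 140°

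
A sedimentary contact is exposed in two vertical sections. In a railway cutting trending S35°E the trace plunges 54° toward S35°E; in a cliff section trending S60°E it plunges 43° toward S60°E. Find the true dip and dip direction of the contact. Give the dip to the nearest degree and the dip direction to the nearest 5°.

true dip 57°, dip direction 175°

The two traces are lines in the plane: v₁ = (sin 145°·cos 54°, cos 145°·cos 54°, −sin 54°), v₂ = (sin 120°·cos 43°, cos 120°·cos 43°, −sin 43°).
Cross product v₁ × v₂ gives the pole to the plane: n ∝ (0.033, -0.282, 0.182).
True dip = arccos(n_z / |n|) = arccos(0.5384) = 57.4°.
The horizontal component of n points toward azimuth atan2(n_x, n_y) = 173°, the dip direction.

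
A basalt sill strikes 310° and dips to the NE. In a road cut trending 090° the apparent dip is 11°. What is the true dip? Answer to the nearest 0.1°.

β = acute angle between strike 310° and section 090° = 40°.
tan(true dip) = tan 11° / sin 40° = 0.3024
δ = arctan(0.3024) = 16.83°

16.8°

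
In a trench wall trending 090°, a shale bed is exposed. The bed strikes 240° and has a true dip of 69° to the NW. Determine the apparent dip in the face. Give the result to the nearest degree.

52°

Angle between strike (240°) and section (090°): β = 30°.
tan α = tan 69° × sin 30° = 2.6051 × 0.5000 = 1.3025
α = arctan(1.3025) = 52.49°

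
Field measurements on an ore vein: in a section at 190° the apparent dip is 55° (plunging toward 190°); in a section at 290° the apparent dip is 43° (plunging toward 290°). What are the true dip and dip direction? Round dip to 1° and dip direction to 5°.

Represent each trace as a vector plunging at its apparent dip toward its trend (east-north-up frame): v₁ = (-0.100, -0.565, -0.819), v₂ = (-0.687, 0.250, -0.682).
n = v₁ × v₂ = (-0.590, -0.495, 0.413) (taken with n_z > 0).
Dip δ = arctan(|n_h|/n_z) = arctan(0.770/0.413) = 61.8°.
Dip direction = azimuth of (n_x, n_y) = atan2(-0.590, -0.495) = 230°.

true dip 62°, dip direction 230°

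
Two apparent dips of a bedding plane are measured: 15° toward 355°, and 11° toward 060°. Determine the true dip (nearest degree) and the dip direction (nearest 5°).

true dip 16°, dip direction 015°

Each apparent-dip line lies in the plane. As unit vectors (x east, y north, z up), v₁ plunges 15°→355° and v₂ plunges 11°→060°.
Cross product v₁ × v₂ gives the pole to the plane: n ∝ (0.057, 0.236, 0.859).
Dip δ = arctan(|n_h|/n_z) = arctan(0.243/0.859) = 15.8°.
Dip direction = azimuth of (n_x, n_y) = atan2(0.057, 0.236) = 13°.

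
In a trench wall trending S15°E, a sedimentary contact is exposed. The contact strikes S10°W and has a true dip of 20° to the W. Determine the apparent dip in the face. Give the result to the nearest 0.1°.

8.7°

Angle between strike (S10°W) and section (S15°E): β = 25°.
tan α = tan 20° × sin 25° = 0.3640 × 0.4226 = 0.1538
α = arctan(0.1538) = 8.74°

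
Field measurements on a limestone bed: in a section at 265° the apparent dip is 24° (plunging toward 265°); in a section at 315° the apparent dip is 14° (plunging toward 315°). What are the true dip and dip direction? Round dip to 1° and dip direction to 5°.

true dip 24°, dip direction 260°

Represent each trace as a vector plunging at its apparent dip toward its trend (east-north-up frame): v₁ = (-0.910, -0.080, -0.407), v₂ = (-0.686, 0.686, -0.242).
The plane normal is n = v₁ × v₂ ∝ (-0.298, -0.059, 0.679).
Dip δ = arctan(|n_h|/n_z) = arctan(0.304/0.679) = 24.1°.
Dip direction = atan2(-0.298, -0.059) = 259° (azimuth of n's horizontal projection).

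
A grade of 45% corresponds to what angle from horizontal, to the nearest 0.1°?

24.2°

tan θ = 45/100 = 0.4500
θ = arctan(0.4500) = 24.23°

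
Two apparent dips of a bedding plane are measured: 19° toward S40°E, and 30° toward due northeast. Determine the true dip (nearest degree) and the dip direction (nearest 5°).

The two traces are lines in the plane: v₁ = (sin 140°·cos 19°, cos 140°·cos 19°, −sin 19°), v₂ = (sin 45°·cos 30°, cos 45°·cos 30°, −sin 30°).
n = v₁ × v₂ = (0.562, 0.105, 0.816) (taken with n_z > 0).
True dip = arccos(n_z / |n|) = arccos(0.8192) = 35.0°.
Dip direction = azimuth of (n_x, n_y) = atan2(0.562, 0.105) = 79°.

true dip 35°, dip direction 080°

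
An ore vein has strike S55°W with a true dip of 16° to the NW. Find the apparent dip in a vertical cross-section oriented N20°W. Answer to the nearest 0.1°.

Angle between strike (S55°W) and section (N20°W): β = 75°.
tan α = tan 16° × sin 75° = 0.2867 × 0.9659 = 0.2770
α = arctan(0.2770) = 15.48°

15.5°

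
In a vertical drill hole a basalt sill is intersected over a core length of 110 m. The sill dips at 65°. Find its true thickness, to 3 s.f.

46.5 m

True thickness t = h · cos(dip) = 110 × cos 65°
t = 110 × 0.4226 = 46.488 m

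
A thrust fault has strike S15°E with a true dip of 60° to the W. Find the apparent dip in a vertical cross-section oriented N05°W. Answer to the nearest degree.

Angle between strike (S15°E) and section (N05°W): β = 10°.
tan α = tan 60° × sin 10° = 1.7321 × 0.1736 = 0.3008
apparent dip = arctan 0.3008 = 16.74°

17°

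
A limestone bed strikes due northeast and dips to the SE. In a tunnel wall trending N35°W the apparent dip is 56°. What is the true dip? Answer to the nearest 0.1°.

The section is 80° from the strike.
tan(true dip) = tan 56° / sin 80° = 1.5054
δ = arctan(1.5054) = 56.41°

56.4°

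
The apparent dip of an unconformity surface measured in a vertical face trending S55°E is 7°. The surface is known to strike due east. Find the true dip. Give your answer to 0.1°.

The section is 35° from the strike.
tan δ = tan α / sin β = tan 7° / sin 35° = 0.1228 / 0.5736 = 0.2141
δ = arctan(0.2141) = 12.08°

12.1°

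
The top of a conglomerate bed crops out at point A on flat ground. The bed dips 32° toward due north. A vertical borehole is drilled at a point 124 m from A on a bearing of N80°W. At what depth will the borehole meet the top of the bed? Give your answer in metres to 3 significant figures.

13.5 m

The hole lies 80° from the dip direction, so the down-dip offset is 124 × cos 80° = 21.53 m.
Depth = down-dip offset × tan(dip) = 21.53 × tan 32° = 21.53 × 0.6249
Depth = 13.45 m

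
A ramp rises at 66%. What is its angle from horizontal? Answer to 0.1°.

33.4°

tan θ = 66/100 = 0.6600
θ = arctan(0.6600) = 33.42°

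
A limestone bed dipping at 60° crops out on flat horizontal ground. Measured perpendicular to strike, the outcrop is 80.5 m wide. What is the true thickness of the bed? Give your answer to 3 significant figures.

69.7 m

True thickness t = w · sin(dip) = 80.5 × sin 60°
t = 80.5 × 0.8660 = 69.715 m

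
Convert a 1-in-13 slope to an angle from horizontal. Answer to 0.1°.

4.4°

tan θ = 1/13 = 0.0769
θ = arctan(0.0769) = 4.40°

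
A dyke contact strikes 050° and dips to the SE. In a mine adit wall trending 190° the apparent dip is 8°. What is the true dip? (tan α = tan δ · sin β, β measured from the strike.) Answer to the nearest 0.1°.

12.3°

The section is 40° from the strike.
tan(true dip) = tan 8° / sin 40° = 0.2186
δ = arctan(0.2186) = 12.33°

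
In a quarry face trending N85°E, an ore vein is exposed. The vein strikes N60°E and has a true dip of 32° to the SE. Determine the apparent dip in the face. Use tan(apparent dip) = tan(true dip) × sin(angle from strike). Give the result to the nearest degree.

The strike is N60°E and the section trends N85°E; the acute angle between them is β = 25°.
tan(apparent dip) = tan 32° · sin 25° = 0.2641
α = arctan(0.2641) = 14.79°

15°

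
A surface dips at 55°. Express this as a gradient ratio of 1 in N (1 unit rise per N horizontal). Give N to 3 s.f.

1 in 0.700

1 : N means tan θ = 1/N, so N = 1/tan 55° = 1/1.4281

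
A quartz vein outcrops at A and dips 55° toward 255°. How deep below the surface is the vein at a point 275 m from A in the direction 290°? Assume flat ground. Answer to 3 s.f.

The hole lies 35° from the dip direction, so the down-dip offset is 275 × cos 35° = 225.27 m.
Depth = down-dip offset × tan(dip) = 225.27 × tan 55° = 225.27 × 1.4281
Depth = 321.71 m

322 m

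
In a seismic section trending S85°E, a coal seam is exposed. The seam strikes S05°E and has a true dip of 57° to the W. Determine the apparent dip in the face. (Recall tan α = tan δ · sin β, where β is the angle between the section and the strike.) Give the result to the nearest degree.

57°

The section lies 80° from the strike.
tan(apparent dip) = tan 57° · sin 80° = 1.5165
apparent dip = arctan 1.5165 = 56.60°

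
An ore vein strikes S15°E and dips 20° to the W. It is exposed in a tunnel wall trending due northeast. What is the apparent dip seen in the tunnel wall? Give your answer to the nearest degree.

Angle between strike (S15°E) and section (due northeast): β = 60°.
tan α = tan 20° × sin 60° = 0.3640 × 0.8660 = 0.3152
α = arctan(0.3152) = 17.50°

17°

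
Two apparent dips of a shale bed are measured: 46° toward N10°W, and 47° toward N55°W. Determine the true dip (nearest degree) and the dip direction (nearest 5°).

Each apparent-dip line lies in the plane. As unit vectors (x east, y north, z up), v₁ plunges 46°→N10°W and v₂ plunges 47°→N55°W.
The plane normal is n = v₁ × v₂ ∝ (-0.219, 0.314, 0.335).
tan δ = √(n_x²+n_y²)/n_z = 0.382/0.335, so δ = 48.8°.
The horizontal component of n points toward azimuth atan2(n_x, n_y) = 325°, the dip direction.

true dip 49°, dip direction 325°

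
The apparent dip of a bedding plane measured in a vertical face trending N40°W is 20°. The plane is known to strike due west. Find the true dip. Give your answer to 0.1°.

The section is 50° from the strike.
tan(true dip) = tan 20° / sin 50° = 0.4751
δ = arctan(0.4751) = 25.41°

25.4°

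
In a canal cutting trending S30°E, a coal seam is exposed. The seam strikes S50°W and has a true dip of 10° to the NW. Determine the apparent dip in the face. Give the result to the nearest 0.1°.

Angle between strike (S50°W) and section (S30°E): β = 80°.
tan(apparent dip) = tan 10° · sin 80° = 0.1736
apparent dip = arctan 0.1736 = 9.85°

9.9°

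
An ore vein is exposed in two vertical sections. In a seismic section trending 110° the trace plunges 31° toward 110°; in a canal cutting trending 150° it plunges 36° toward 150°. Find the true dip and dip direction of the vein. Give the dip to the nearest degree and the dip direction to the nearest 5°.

Represent each trace as a vector plunging at its apparent dip toward its trend (east-north-up frame): v₁ = (0.805, -0.293, -0.515), v₂ = (0.405, -0.701, -0.588).
The plane normal is n = v₁ × v₂ ∝ (0.189, -0.265, 0.446).
tan δ = √(n_x²+n_y²)/n_z = 0.325/0.446, so δ = 36.1°.
Dip direction = azimuth of (n_x, n_y) = atan2(0.189, -0.265) = 145°.

true dip 36°, dip direction 145°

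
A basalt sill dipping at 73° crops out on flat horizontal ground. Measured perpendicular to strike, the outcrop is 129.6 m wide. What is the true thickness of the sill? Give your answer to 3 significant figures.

True thickness t = w · sin(dip) = 129.6 × sin 73°
t = 129.6 × 0.9563 = 123.937 m

124 m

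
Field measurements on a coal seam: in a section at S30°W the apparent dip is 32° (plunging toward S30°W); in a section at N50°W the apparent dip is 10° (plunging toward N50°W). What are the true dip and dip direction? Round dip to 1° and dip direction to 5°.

Each apparent-dip line lies in the plane. As unit vectors (x east, y north, z up), v₁ plunges 32°→S30°W and v₂ plunges 10°→N50°W.
n = v₁ × v₂ = (-0.463, -0.326, 0.822) (taken with n_z > 0).
Dip δ = arctan(|n_h|/n_z) = arctan(0.566/0.822) = 34.5°.
Dip direction = azimuth of (n_x, n_y) = atan2(-0.463, -0.326) = 235°.

true dip 35°, dip direction 235°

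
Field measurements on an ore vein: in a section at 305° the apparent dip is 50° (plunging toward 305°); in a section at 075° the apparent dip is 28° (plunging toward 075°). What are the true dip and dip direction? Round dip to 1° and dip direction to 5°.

true dip 64°, dip direction 000°

Each apparent-dip line lies in the plane. As unit vectors (x east, y north, z up), v₁ plunges 50°→305° and v₂ plunges 28°→075°.
Cross product v₁ × v₂ gives the pole to the plane: n ∝ (-0.002, 0.901, 0.435).
tan δ = √(n_x²+n_y²)/n_z = 0.901/0.435, so δ = 64.2°.
Dip direction = atan2(-0.002, 0.901) = 360° (azimuth of n's horizontal projection).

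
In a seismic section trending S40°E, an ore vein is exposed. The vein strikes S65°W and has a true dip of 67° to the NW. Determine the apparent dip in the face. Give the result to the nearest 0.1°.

66.3°

The strike is S65°W and the section trends S40°E; the acute angle between them is β = 75°.
tan α = tan 67° × sin 75° = 2.3559 × 0.9659 = 2.2756
α = arctan(2.2756) = 66.28°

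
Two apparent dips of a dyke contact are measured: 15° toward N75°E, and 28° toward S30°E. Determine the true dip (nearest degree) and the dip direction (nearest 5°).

true dip 29°, dip direction 135°

Each apparent-dip line lies in the plane. As unit vectors (x east, y north, z up), v₁ plunges 15°→N75°E and v₂ plunges 28°→S30°E.
n = v₁ × v₂ = (0.315, -0.324, 0.824) (taken with n_z > 0).
Dip δ = arctan(|n_h|/n_z) = arctan(0.452/0.824) = 28.7°.
Dip direction = atan2(0.315, -0.324) = 136° (azimuth of n's horizontal projection).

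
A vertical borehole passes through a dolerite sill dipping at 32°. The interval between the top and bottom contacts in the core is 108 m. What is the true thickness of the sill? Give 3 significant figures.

91.6 m

True thickness t = h · cos(dip) = 108 × cos 32°
t = 108 × 0.8480 = 91.589 m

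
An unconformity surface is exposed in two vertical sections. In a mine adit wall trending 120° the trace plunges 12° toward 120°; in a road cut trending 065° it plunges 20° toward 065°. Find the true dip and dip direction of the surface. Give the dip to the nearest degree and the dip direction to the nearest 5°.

true dip 20°, dip direction 065°

Represent each trace as a vector plunging at its apparent dip toward its trend (east-north-up frame): v₁ = (0.847, -0.489, -0.208), v₂ = (0.852, 0.397, -0.342).
The plane normal is n = v₁ × v₂ ∝ (0.250, 0.113, 0.753).
Dip δ = arctan(|n_h|/n_z) = arctan(0.274/0.753) = 20.0°.
Dip direction = azimuth of (n_x, n_y) = atan2(0.250, 0.113) = 66°.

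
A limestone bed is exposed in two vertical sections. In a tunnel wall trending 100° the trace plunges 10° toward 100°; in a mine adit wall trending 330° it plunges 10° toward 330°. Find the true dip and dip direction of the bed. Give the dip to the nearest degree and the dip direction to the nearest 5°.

Each apparent-dip line lies in the plane. As unit vectors (x east, y north, z up), v₁ plunges 10°→100° and v₂ plunges 10°→330°.
The plane normal is n = v₁ × v₂ ∝ (0.178, 0.254, 0.743).
True dip = arccos(n_z / |n|) = arccos(0.9229) = 22.6°.
Dip direction = atan2(0.178, 0.254) = 35° (azimuth of n's horizontal projection).

true dip 23°, dip direction 035°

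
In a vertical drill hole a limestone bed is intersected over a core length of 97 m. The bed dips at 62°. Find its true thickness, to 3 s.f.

True thickness t = h · cos(dip) = 97 × cos 62°
t = 97 × 0.4695 = 45.539 m

45.5 m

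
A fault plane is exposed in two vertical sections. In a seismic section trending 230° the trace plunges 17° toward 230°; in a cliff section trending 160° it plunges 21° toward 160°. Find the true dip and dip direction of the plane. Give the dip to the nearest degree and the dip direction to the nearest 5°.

The two traces are lines in the plane: v₁ = (sin 230°·cos 17°, cos 230°·cos 17°, −sin 17°), v₂ = (sin 160°·cos 21°, cos 160°·cos 21°, −sin 21°).
Cross product v₁ × v₂ gives the pole to the plane: n ∝ (-0.036, -0.356, 0.839).
True dip = arccos(n_z / |n|) = arccos(0.9199) = 23.1°.
Dip direction = azimuth of (n_x, n_y) = atan2(-0.036, -0.356) = 186°.

true dip 23°, dip direction 185°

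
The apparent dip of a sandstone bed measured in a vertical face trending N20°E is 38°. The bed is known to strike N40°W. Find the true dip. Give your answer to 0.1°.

The section is 60° from the strike.
tan δ = tan α / sin β = tan 38° / sin 60° = 0.7813 / 0.8660 = 0.9022
δ = arctan(0.9022) = 42.06°

42.1°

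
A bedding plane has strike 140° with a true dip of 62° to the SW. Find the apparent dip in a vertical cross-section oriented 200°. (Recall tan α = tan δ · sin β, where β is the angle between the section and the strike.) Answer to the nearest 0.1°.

The section lies 60° from the strike.
tan(apparent dip) = tan 62° · sin 60° = 1.6288
apparent dip = arctan 1.6288 = 58.45°

58.5°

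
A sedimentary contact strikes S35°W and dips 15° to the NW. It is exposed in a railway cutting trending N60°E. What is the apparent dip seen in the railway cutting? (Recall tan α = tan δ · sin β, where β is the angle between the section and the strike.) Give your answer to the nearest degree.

Angle between strike (S35°W) and section (N60°E): β = 25°.
tan(apparent dip) = tan 15° · sin 25° = 0.1132
α = arctan(0.1132) = 6.46°

6°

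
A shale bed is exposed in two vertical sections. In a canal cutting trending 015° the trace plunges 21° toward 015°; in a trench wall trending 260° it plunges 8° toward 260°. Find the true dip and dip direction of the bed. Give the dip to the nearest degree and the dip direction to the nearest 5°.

The two traces are lines in the plane: v₁ = (sin 15°·cos 21°, cos 15°·cos 21°, −sin 21°), v₂ = (sin 260°·cos 8°, cos 260°·cos 8°, −sin 8°).
n = v₁ × v₂ = (-0.187, 0.383, 0.838) (taken with n_z > 0).
tan δ = √(n_x²+n_y²)/n_z = 0.426/0.838, so δ = 27.0°.
The horizontal component of n points toward azimuth atan2(n_x, n_y) = 334°, the dip direction.

true dip 27°, dip direction 335°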